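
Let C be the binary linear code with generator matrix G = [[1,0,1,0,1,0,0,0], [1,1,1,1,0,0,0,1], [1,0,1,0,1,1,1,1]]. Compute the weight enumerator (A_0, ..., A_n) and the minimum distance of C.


Weight distribution: A_0 = 1, A_3 = 2, A_4 = 1, A_5 = 2, A_6 = 2. Minimum distance d = 3.

Enumerate all 2^3 = 8 messages m ∈ F_2^3.
For each, compute codeword c = mG in F_2^8, then tally its weight.
  m = 000 → c = 00000000, weight = 0.
  m = 100 → c = 10101000, weight = 3.
  m = 010 → c = 11110001, weight = 5.
  m = 110 → c = 01011001, weight = 4.
  m = 001 → c = 10101111, weight = 6.
  m = 101 → c = 00000111, weight = 3.
  m = 011 → c = 01011110, weight = 5.
  m = 111 → c = 11110110, weight = 6.
Tally weights:
  weight 0: 1 codewords.
  weight 3: 2 codewords.
  weight 4: 1 codewords.
  weight 5: 2 codewords.
  weight 6: 2 codewords.
Minimum distance d = smallest w > 0 with A_w > 0 = 3.
Sanity: Σ A_w = 8 = 2^3 = 8 ✓.


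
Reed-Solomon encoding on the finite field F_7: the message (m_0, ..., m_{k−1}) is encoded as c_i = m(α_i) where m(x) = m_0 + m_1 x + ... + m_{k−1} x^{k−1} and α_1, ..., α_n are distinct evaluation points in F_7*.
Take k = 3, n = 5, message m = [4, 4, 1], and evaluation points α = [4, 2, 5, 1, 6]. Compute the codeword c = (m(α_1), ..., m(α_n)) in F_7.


c = [1, 2, 0, 2, 1]

Message polynomial: m(x) = 4 + 4·x + 1·x^2 (mod 7).
For each evaluation point α_i, compute m(α_i) mod 7:
  α_1 = 4: Horner steps 1 → 1 → 1, so m(4) = 1.
  α_2 = 2: Horner steps 1 → 6 → 2, so m(2) = 2.
  α_3 = 5: Horner steps 1 → 2 → 0, so m(5) = 0.
  α_4 = 1: Horner steps 1 → 5 → 2, so m(1) = 2.
  α_5 = 6: Horner steps 1 → 3 → 1, so m(6) = 1.
Codeword c = [1, 2, 0, 2, 1] ∈ F_7^5.


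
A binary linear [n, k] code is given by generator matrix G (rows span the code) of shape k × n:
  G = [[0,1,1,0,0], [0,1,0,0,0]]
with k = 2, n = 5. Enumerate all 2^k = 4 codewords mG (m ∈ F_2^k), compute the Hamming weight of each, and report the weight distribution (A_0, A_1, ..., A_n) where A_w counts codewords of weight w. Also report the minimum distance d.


Weight distribution: A_0 = 1, A_1 = 2, A_2 = 1. Minimum distance d = 1.

Enumerate all 2^2 = 4 messages m ∈ F_2^2.
For each, compute codeword c = mG in F_2^5, then tally its weight.
  m = 00 → c = 00000, weight = 0.
  m = 10 → c = 01100, weight = 2.
  m = 01 → c = 01000, weight = 1.
  m = 11 → c = 00100, weight = 1.
Tally weights:
  weight 0: 1 codewords.
  weight 1: 2 codewords.
  weight 2: 1 codewords.
Minimum distance d = smallest w > 0 with A_w > 0 = 1.
Sanity: Σ A_w = 4 = 2^2 = 4 ✓.


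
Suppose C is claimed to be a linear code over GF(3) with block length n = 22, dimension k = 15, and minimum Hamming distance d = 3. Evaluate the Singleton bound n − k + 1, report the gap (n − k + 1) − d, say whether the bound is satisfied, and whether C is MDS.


Singleton RHS = n − k + 1 = 8, slack = 5, bound satisfied, not MDS.

Singleton bound: d ≤ n − k + 1.
Here n = 22, k = 15, so n − k + 1 = 8.
Given d = 3, check d ≤ 8: YES.
Slack = (n − k + 1) − d = 5.
The code is NOT MDS (slack = 5 > 0).
Description: the claimed parameters are [22, 15, 3]_3; such a code would be non-MDS.


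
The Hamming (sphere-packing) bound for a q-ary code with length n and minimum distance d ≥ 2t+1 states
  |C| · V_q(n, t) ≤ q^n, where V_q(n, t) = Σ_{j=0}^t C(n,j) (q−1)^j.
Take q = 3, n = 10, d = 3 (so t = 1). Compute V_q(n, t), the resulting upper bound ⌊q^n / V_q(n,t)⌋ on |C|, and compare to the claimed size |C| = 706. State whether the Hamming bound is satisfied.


V_q(n, t) = 21, q^n = 59049, Hamming bound = 2811, |C| = 706 ≤ bound (satisfied).

Step 1: Compute V_q(n, t) = Σ_{j=0}^1 C(n, j) (q−1)^j.
  j = 0: C(10,0)·(2)^0 = 1·1 = 1.
  j = 1: C(10,1)·(2)^1 = 10·2 = 20.
  V_q(n, t) = 1 + 20 = 21.
Step 2: q^n = 3^10 = 59049.
Step 3: Hamming bound ⌊q^n / V_q(n,t)⌋ = ⌊59049/21⌋ = 2811.
Step 4: Compare |C| = 706 to 2811: satisfied.
The claimed |C| lies below the Hamming bound.


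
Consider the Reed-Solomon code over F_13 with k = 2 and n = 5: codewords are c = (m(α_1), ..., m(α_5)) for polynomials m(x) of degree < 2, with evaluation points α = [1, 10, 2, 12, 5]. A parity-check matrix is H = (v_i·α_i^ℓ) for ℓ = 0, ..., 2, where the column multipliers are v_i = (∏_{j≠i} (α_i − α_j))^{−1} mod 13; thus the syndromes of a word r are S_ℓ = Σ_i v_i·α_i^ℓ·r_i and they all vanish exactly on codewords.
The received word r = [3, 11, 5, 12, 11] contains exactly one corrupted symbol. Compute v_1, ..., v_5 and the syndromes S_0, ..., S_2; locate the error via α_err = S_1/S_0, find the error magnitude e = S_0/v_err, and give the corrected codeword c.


S = (2, 7, 5), error at position 2, error magnitude e = 3, c = [3, 8, 5, 12, 11].

Step 1: column multipliers v_i = (∏_{j≠i}(α_i − α_j))^{−1} mod 13.
  i = 1 (α = 1): (1−10)(1−2)(1−12)(1−5) = (−9)·(−1)·(−11)·(−4) = 396 ≡ 6, so v_1 = 6^{−1} = 11 (mod 13).
  i = 2 (α = 10): (10−1)(10−2)(10−12)(10−5) = 9·8·(−2)·5 = −720 ≡ 8, so v_2 = 8^{−1} = 5 (mod 13).
  i = 3 (α = 2): (2−1)(2−10)(2−12)(2−5) = 1·(−8)·(−10)·(−3) = −240 ≡ 7, so v_3 = 7^{−1} = 2 (mod 13).
  i = 4 (α = 12): (12−1)(12−10)(12−2)(12−5) = 11·2·10·7 = 1540 ≡ 6, so v_4 = 6^{−1} = 11 (mod 13).
  i = 5 (α = 5): (5−1)(5−10)(5−2)(5−12) = 4·(−5)·3·(−7) = 420 ≡ 4, so v_5 = 4^{−1} = 10 (mod 13).
  v = [11, 5, 2, 11, 10].
Step 2: syndromes of r = [3, 11, 5, 12, 11] (all sums mod 13).
  S_0 = Σ v_i r_i = 11·3 + 5·11 + 2·5 + 11·12 + 10·11 = 340 ≡ 2.
  S_1 = Σ v_i α_i r_i = 11·1·3 + 5·10·11 + 2·2·5 + 11·12·12 + 10·5·11 = 2737 ≡ 7.
  α_i^2 mod 13 = [1, 9, 4, 1, 12].
  S_2 = Σ v_i α_i^2 r_i = 11·1·3 + 5·9·11 + 2·4·5 + 11·1·12 + 10·12·11 = 2020 ≡ 5.
  S = (2, 7, 5) ≠ 0, so r is not a codeword (an error is present).
Step 3: locate the error. For a single error e at position i, S_ℓ = v_i·e·α_i^ℓ, so α_err = S_1/S_0.
  S_0^{−1} = 2^{−1} = 7 (mod 13), so α_err = 7·7 = 49 ≡ 10 = α_2. Error position i = 2.
  Consistency check: S_2/S_1 = 5·2 = 10 ≡ 10 = α_err ✓ (single-error assumption holds).
Step 4: error magnitude e = S_0/v_2 = S_0·∏_{j≠2}(α_2 − α_j) = 2·8 = 16 ≡ 3 (mod 13).
Step 5: correct position 2: c_2 = r_2 − e = 11 − 3 ≡ 8 (mod 13). Hence c = [3, 8, 5, 12, 11].
  Check: interpolating c through the α_i gives m(x) = 1 + 2·x (degree < 2) with m(α_i) = c_i for every i, so c is indeed a codeword.


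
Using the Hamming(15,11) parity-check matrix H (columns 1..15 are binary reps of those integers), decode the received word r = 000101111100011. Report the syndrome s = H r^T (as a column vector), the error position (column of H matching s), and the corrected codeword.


s = (1, 1, 1, 1)^T, error position = 15, corrected codeword c = 000101111100010

Compute s = H r^T mod 2 one row at a time:
  s_1 = 1 + 1 + 1 + 0 + 0 + 0 + 1 + 1 = 5 ≡ 1 (mod 2).
  s_2 = 1 + 0 + 1 + 1 + 0 + 0 + 1 + 1 = 5 ≡ 1 (mod 2).
  s_3 = 0 + 0 + 1 + 1 + 1 + 0 + 1 + 1 = 5 ≡ 1 (mod 2).
  s_4 = 0 + 0 + 0 + 1 + 1 + 0 + 0 + 1 = 3 ≡ 1 (mod 2).
s = (1, 1, 1, 1)^T — this equals column 15 of H (binary 1111), so error is at position 15.
Correct: flip bit 15 of r = 000101111100011 to get c = 000101111100010.


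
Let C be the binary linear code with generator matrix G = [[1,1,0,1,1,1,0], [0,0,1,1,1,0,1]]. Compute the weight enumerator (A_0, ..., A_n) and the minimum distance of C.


Weight distribution: A_0 = 1, A_4 = 1, A_5 = 2. Minimum distance d = 4.

Enumerate all 2^2 = 4 messages m ∈ F_2^2.
For each, compute codeword c = mG in F_2^7, then tally its weight.
  m = 00 → c = 0000000, weight = 0.
  m = 10 → c = 1101110, weight = 5.
  m = 01 → c = 0011101, weight = 4.
  m = 11 → c = 1110011, weight = 5.
Tally weights:
  weight 0: 1 codewords.
  weight 4: 1 codewords.
  weight 5: 2 codewords.
Minimum distance d = smallest w > 0 with A_w > 0 = 4.
Sanity: Σ A_w = 4 = 2^2 = 4 ✓.


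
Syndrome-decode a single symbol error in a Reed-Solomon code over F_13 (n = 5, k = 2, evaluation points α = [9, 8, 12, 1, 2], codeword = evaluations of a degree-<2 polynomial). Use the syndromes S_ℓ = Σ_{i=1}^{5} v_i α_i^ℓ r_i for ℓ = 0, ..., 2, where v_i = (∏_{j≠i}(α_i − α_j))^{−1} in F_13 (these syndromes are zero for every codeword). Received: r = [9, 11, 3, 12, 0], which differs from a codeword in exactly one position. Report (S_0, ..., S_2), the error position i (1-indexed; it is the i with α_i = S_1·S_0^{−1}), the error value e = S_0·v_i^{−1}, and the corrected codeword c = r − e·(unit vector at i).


S = (9, 5, 10), error at position 5, error magnitude e = 3, c = [9, 11, 3, 12, 10].

Step 1: column multipliers v_i = (∏_{j≠i}(α_i − α_j))^{−1} mod 13.
  i = 1 (α = 9): (9−8)(9−12)(9−1)(9−2) = 1·(−3)·8·7 = −168 ≡ 1, so v_1 = 1^{−1} = 1 (mod 13).
  i = 2 (α = 8): (8−9)(8−12)(8−1)(8−2) = (−1)·(−4)·7·6 = 168 ≡ 12, so v_2 = 12^{−1} = 12 (mod 13).
  i = 3 (α = 12): (12−9)(12−8)(12−1)(12−2) = 3·4·11·10 = 1320 ≡ 7, so v_3 = 7^{−1} = 2 (mod 13).
  i = 4 (α = 1): (1−9)(1−8)(1−12)(1−2) = (−8)·(−7)·(−11)·(−1) = 616 ≡ 5, so v_4 = 5^{−1} = 8 (mod 13).
  i = 5 (α = 2): (2−9)(2−8)(2−12)(2−1) = (−7)·(−6)·(−10)·1 = −420 ≡ 9, so v_5 = 9^{−1} = 3 (mod 13).
  v = [1, 12, 2, 8, 3].
Step 2: syndromes of r = [9, 11, 3, 12, 0] (all sums mod 13).
  S_0 = Σ v_i r_i = 1·9 + 12·11 + 2·3 + 8·12 + 3·0 = 243 ≡ 9.
  S_1 = Σ v_i α_i r_i = 1·9·9 + 12·8·11 + 2·12·3 + 8·1·12 + 3·2·0 = 1305 ≡ 5.
  α_i^2 mod 13 = [3, 12, 1, 1, 4].
  S_2 = Σ v_i α_i^2 r_i = 1·3·9 + 12·12·11 + 2·1·3 + 8·1·12 + 3·4·0 = 1713 ≡ 10.
  S = (9, 5, 10) ≠ 0, so r is not a codeword (an error is present).
Step 3: locate the error. For a single error e at position i, S_ℓ = v_i·e·α_i^ℓ, so α_err = S_1/S_0.
  S_0^{−1} = 9^{−1} = 3 (mod 13), so α_err = 5·3 = 15 ≡ 2 = α_5. Error position i = 5.
  Consistency check: S_2/S_1 = 10·8 = 80 ≡ 2 = α_err ✓ (single-error assumption holds).
Step 4: error magnitude e = S_0/v_5 = S_0·∏_{j≠5}(α_5 − α_j) = 9·9 = 81 ≡ 3 (mod 13).
Step 5: correct position 5: c_5 = r_5 − e = 0 − 3 ≡ 10 (mod 13). Hence c = [9, 11, 3, 12, 10].
  Check: interpolating c through the α_i gives m(x) = 1 + 11·x (degree < 2) with m(α_i) = c_i for every i, so c is indeed a codeword.


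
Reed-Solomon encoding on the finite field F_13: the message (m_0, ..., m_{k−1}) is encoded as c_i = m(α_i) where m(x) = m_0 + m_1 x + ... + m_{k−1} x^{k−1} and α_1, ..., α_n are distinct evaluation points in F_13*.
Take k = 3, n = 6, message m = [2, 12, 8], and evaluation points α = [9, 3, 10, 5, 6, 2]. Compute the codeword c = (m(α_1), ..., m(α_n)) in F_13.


c = [4, 6, 12, 2, 11, 6]

Message polynomial: m(x) = 2 + 12·x + 8·x^2 (mod 13).
For each evaluation point α_i, compute m(α_i) mod 13:
  α_1 = 9: Horner steps 8 → 6 → 4, so m(9) = 4.
  α_2 = 3: Horner steps 8 → 10 → 6, so m(3) = 6.
  α_3 = 10: Horner steps 8 → 1 → 12, so m(10) = 12.
  α_4 = 5: Horner steps 8 → 0 → 2, so m(5) = 2.
  α_5 = 6: Horner steps 8 → 8 → 11, so m(6) = 11.
  α_6 = 2: Horner steps 8 → 2 → 6, so m(2) = 6.
Codeword c = [4, 6, 12, 2, 11, 6] ∈ F_13^6.


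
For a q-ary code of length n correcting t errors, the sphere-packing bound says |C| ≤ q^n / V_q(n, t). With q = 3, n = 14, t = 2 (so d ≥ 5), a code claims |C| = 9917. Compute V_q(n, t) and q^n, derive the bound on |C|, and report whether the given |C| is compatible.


V_q(n, t) = 393, q^n = 4782969, Hamming bound = 12170, |C| = 9917 ≤ bound (satisfied).

Step 1: Compute V_q(n, t) = Σ_{j=0}^2 C(n, j) (q−1)^j.
  j = 0: C(14,0)·(2)^0 = 1·1 = 1.
  j = 1: C(14,1)·(2)^1 = 14·2 = 28.
  j = 2: C(14,2)·(2)^2 = 91·4 = 364.
  V_q(n, t) = 1 + 28 + 364 = 393.
Step 2: q^n = 3^14 = 4782969.
Step 3: Hamming bound ⌊q^n / V_q(n,t)⌋ = ⌊4782969/393⌋ = 12170.
Step 4: Compare |C| = 9917 to 12170: satisfied.
The claimed |C| lies below the Hamming bound.


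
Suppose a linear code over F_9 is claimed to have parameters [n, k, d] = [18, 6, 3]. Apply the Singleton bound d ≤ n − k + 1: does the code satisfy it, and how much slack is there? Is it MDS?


Singleton RHS = n − k + 1 = 13, slack = 10, bound satisfied, not MDS.

Singleton bound: d ≤ n − k + 1.
Here n = 18, k = 6, so n − k + 1 = 13.
Given d = 3, check d ≤ 13: YES.
Slack = (n − k + 1) − d = 10.
The code is NOT MDS (slack = 10 > 0).
Description: the claimed parameters are [18, 6, 3]_9; such a code would be non-MDS.


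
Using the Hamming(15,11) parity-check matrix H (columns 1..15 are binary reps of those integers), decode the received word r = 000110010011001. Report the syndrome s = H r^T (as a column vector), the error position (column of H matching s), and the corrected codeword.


s = (0, 0, 0, 1)^T, error position = 1, corrected codeword c = 100110010011001

Compute s = H r^T mod 2 one row at a time:
  s_1 = 1 + 0 + 0 + 1 + 1 + 0 + 0 + 1 = 4 ≡ 0 (mod 2).
  s_2 = 1 + 1 + 0 + 0 + 1 + 0 + 0 + 1 = 4 ≡ 0 (mod 2).
  s_3 = 0 + 0 + 0 + 0 + 0 + 1 + 0 + 1 = 2 ≡ 0 (mod 2).
  s_4 = 0 + 0 + 1 + 0 + 0 + 1 + 0 + 1 = 3 ≡ 1 (mod 2).
s = (0, 0, 0, 1)^T — this equals column 1 of H (binary 0001), so error is at position 1.
Correct: flip bit 1 of r = 000110010011001 to get c = 100110010011001.


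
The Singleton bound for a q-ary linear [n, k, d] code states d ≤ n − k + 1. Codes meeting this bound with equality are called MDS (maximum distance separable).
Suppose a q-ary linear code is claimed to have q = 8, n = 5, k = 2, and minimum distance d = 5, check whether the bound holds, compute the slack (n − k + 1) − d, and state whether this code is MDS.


Singleton RHS = n − k + 1 = 4, slack = -1, bound violated (no such code; not MDS).

Singleton bound: d ≤ n − k + 1.
Here n = 5, k = 2, so n − k + 1 = 4.
Given d = 5, check d ≤ 4: NO.
Slack = (n − k + 1) − d = -1.
The slack is negative: d = 5 exceeds n − k + 1 = 4 by 1, so the Singleton bound is violated and no linear [5, 2, 5]_8 code can exist. In particular it is not MDS (MDS requires d = n − k + 1 exactly).
Description: the claimed parameters are [5, 2, 5]_8; such a code would be impossible (violates the Singleton bound).


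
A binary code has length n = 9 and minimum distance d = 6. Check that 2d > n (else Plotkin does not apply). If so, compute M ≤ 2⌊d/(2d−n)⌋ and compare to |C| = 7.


Plotkin bound M ≤ 4; given |C| = 7 > bound (violated).

Check applicability: 2d = 12, n = 9.
2d − n = 3 > 0, so Plotkin applies.
Compute d/(2d−n) = 6/3 ≈ 2.0000.
⌊d/(2d−n)⌋ = 2.
Plotkin bound: M ≤ 2·2 = 4.
Given |C| = 7, check: VIOLATED.
This |C| is above the Plotkin bound, so no binary code with n = 9, d = 6 and 7 codewords exists.


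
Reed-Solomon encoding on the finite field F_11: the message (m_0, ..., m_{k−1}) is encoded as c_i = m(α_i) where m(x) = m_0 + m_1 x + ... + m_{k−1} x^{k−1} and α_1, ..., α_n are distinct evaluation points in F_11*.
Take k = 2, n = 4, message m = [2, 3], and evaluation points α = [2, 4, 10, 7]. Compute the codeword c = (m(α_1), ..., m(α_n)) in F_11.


c = [8, 3, 10, 1]

Message polynomial: m(x) = 2 + 3·x (mod 11).
For each evaluation point α_i, compute m(α_i) mod 11:
  α_1 = 2: Horner steps 3 → 8, so m(2) = 8.
  α_2 = 4: Horner steps 3 → 3, so m(4) = 3.
  α_3 = 10: Horner steps 3 → 10, so m(10) = 10.
  α_4 = 7: Horner steps 3 → 1, so m(7) = 1.
Codeword c = [8, 3, 10, 1] ∈ F_11^4.


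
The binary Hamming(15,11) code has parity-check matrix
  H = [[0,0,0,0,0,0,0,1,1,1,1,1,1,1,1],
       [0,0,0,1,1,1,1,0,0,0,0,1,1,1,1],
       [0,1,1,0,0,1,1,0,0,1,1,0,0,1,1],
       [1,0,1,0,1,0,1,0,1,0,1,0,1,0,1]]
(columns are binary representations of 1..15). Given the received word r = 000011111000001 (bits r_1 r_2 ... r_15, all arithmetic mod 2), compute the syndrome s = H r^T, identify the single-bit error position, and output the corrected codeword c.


s = (1, 0, 1, 0)^T, error position = 10, corrected codeword c = 000011111100001

Compute s = H r^T mod 2 one row at a time:
  s_1 = 1 + 1 + 0 + 0 + 0 + 0 + 0 + 1 = 3 ≡ 1 (mod 2).
  s_2 = 0 + 1 + 1 + 1 + 0 + 0 + 0 + 1 = 4 ≡ 0 (mod 2).
  s_3 = 0 + 0 + 1 + 1 + 0 + 0 + 0 + 1 = 3 ≡ 1 (mod 2).
  s_4 = 0 + 0 + 1 + 1 + 1 + 0 + 0 + 1 = 4 ≡ 0 (mod 2).
s = (1, 0, 1, 0)^T — this equals column 10 of H (binary 1010), so error is at position 10.
Correct: flip bit 10 of r = 000011111000001 to get c = 000011111100001.


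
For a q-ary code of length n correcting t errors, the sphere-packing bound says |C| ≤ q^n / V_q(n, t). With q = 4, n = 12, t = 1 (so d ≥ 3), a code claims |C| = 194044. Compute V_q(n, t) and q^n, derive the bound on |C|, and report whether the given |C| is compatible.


V_q(n, t) = 37, q^n = 16777216, Hamming bound = 453438, |C| = 194044 ≤ bound (satisfied).

Step 1: Compute V_q(n, t) = Σ_{j=0}^1 C(n, j) (q−1)^j.
  j = 0: C(12,0)·(3)^0 = 1·1 = 1.
  j = 1: C(12,1)·(3)^1 = 12·3 = 36.
  V_q(n, t) = 1 + 36 = 37.
Step 2: q^n = 4^12 = 16777216.
Step 3: Hamming bound ⌊q^n / V_q(n,t)⌋ = ⌊16777216/37⌋ = 453438.
Step 4: Compare |C| = 194044 to 453438: satisfied.
The claimed |C| lies below the Hamming bound.


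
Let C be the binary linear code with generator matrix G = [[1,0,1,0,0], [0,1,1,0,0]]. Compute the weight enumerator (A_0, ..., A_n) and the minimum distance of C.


Weight distribution: A_0 = 1, A_2 = 3. Minimum distance d = 2.

Enumerate all 2^2 = 4 messages m ∈ F_2^2.
For each, compute codeword c = mG in F_2^5, then tally its weight.
  m = 00 → c = 00000, weight = 0.
  m = 10 → c = 10100, weight = 2.
  m = 01 → c = 01100, weight = 2.
  m = 11 → c = 11000, weight = 2.
Tally weights:
  weight 0: 1 codewords.
  weight 2: 3 codewords.
Minimum distance d = smallest w > 0 with A_w > 0 = 2.
Sanity: Σ A_w = 4 = 2^2 = 4 ✓.


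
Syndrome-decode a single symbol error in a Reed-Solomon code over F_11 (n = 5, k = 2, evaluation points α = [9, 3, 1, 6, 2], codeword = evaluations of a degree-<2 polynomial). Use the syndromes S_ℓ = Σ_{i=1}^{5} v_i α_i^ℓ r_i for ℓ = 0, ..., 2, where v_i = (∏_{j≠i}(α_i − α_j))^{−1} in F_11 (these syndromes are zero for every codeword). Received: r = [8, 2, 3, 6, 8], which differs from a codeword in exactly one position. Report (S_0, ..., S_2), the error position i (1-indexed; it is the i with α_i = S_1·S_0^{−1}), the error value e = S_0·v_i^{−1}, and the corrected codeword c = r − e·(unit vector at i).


S = (6, 10, 2), error at position 1, error magnitude e = 9, c = [10, 2, 3, 6, 8].

Step 1: column multipliers v_i = (∏_{j≠i}(α_i − α_j))^{−1} mod 11.
  i = 1 (α = 9): (9−3)(9−1)(9−6)(9−2) = 6·8·3·7 = 1008 ≡ 7, so v_1 = 7^{−1} = 8 (mod 11).
  i = 2 (α = 3): (3−9)(3−1)(3−6)(3−2) = (−6)·2·(−3)·1 = 36 ≡ 3, so v_2 = 3^{−1} = 4 (mod 11).
  i = 3 (α = 1): (1−9)(1−3)(1−6)(1−2) = (−8)·(−2)·(−5)·(−1) = 80 ≡ 3, so v_3 = 3^{−1} = 4 (mod 11).
  i = 4 (α = 6): (6−9)(6−3)(6−1)(6−2) = (−3)·3·5·4 = −180 ≡ 7, so v_4 = 7^{−1} = 8 (mod 11).
  i = 5 (α = 2): (2−9)(2−3)(2−1)(2−6) = (−7)·(−1)·1·(−4) = −28 ≡ 5, so v_5 = 5^{−1} = 9 (mod 11).
  v = [8, 4, 4, 8, 9].
Step 2: syndromes of r = [8, 2, 3, 6, 8] (all sums mod 11).
  S_0 = Σ v_i r_i = 8·8 + 4·2 + 4·3 + 8·6 + 9·8 = 204 ≡ 6.
  S_1 = Σ v_i α_i r_i = 8·9·8 + 4·3·2 + 4·1·3 + 8·6·6 + 9·2·8 = 1044 ≡ 10.
  α_i^2 mod 11 = [4, 9, 1, 3, 4].
  S_2 = Σ v_i α_i^2 r_i = 8·4·8 + 4·9·2 + 4·1·3 + 8·3·6 + 9·4·8 = 772 ≡ 2.
  S = (6, 10, 2) ≠ 0, so r is not a codeword (an error is present).
Step 3: locate the error. For a single error e at position i, S_ℓ = v_i·e·α_i^ℓ, so α_err = S_1/S_0.
  S_0^{−1} = 6^{−1} = 2 (mod 11), so α_err = 10·2 = 20 ≡ 9 = α_1. Error position i = 1.
  Consistency check: S_2/S_1 = 2·10 = 20 ≡ 9 = α_err ✓ (single-error assumption holds).
Step 4: error magnitude e = S_0/v_1 = S_0·∏_{j≠1}(α_1 − α_j) = 6·7 = 42 ≡ 9 (mod 11).
Step 5: correct position 1: c_1 = r_1 − e = 8 − 9 ≡ 10 (mod 11). Hence c = [10, 2, 3, 6, 8].
  Check: interpolating c through the α_i gives m(x) = 9 + 5·x (degree < 2) with m(α_i) = c_i for every i, so c is indeed a codeword.


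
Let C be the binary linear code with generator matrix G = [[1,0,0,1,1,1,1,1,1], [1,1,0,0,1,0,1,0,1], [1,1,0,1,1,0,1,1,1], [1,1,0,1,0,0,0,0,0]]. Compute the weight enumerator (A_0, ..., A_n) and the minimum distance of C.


Weight distribution: A_0 = 1, A_2 = 2, A_3 = 4, A_4 = 3, A_5 = 2, A_6 = 2, A_7 = 2. Minimum distance d = 2.

Enumerate all 2^4 = 16 messages m ∈ F_2^4.
For each, compute codeword c = mG in F_2^9, then tally its weight.
  m = 0000 → c = 000000000, weight = 0.
  m = 1000 → c = 100111111, weight = 7.
  m = 0100 → c = 110010101, weight = 5.
  m = 1100 → c = 010101010, weight = 4.
  m = 0010 → c = 110110111, weight = 7.
  m = 1010 → c = 010001000, weight = 2.
  m = 0110 → c = 000100010, weight = 2.
  m = 1110 → c = 100011101, weight = 5.
  m = 0001 → c = 110100000, weight = 3.
  m = 1001 → c = 010011111, weight = 6.
  m = 0101 → c = 000110101, weight = 4.
  m = 1101 → c = 100001010, weight = 3.
  m = 0011 → c = 000010111, weight = 4.
  m = 1011 → c = 100101000, weight = 3.
  m = 0111 → c = 110000010, weight = 3.
  m = 1111 → c = 010111101, weight = 6.
Tally weights:
  weight 0: 1 codewords.
  weight 2: 2 codewords.
  weight 3: 4 codewords.
  weight 4: 3 codewords.
  weight 5: 2 codewords.
  weight 6: 2 codewords.
  weight 7: 2 codewords.
Minimum distance d = smallest w > 0 with A_w > 0 = 2.
Sanity: Σ A_w = 16 = 2^4 = 16 ✓.


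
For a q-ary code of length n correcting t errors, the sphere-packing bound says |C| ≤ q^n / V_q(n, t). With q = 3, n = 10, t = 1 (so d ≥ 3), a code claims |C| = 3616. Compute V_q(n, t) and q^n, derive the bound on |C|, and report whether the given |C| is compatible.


V_q(n, t) = 21, q^n = 59049, Hamming bound = 2811, |C| = 3616 > bound (violated).

Step 1: Compute V_q(n, t) = Σ_{j=0}^1 C(n, j) (q−1)^j.
  j = 0: C(10,0)·(2)^0 = 1·1 = 1.
  j = 1: C(10,1)·(2)^1 = 10·2 = 20.
  V_q(n, t) = 1 + 20 = 21.
Step 2: q^n = 3^10 = 59049.
Step 3: Hamming bound ⌊q^n / V_q(n,t)⌋ = ⌊59049/21⌋ = 2811.
Step 4: Compare |C| = 3616 to 2811: violated.
The claimed |C| lies above the Hamming bound, so no 3-ary code of length 10 with d ≥ 3 can have 3616 codewords.


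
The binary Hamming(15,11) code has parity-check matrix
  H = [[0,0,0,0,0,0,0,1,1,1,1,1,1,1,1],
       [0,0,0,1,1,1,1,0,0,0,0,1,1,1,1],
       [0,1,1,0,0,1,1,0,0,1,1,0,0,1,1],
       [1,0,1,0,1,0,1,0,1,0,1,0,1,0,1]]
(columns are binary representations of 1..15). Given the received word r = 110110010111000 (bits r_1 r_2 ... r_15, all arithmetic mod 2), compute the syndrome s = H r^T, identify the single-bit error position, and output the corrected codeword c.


s = (0, 1, 1, 1)^T, error position = 7, corrected codeword c = 110110110111000

Compute s = H r^T mod 2 one row at a time:
  s_1 = 1 + 0 + 1 + 1 + 1 + 0 + 0 + 0 = 4 ≡ 0 (mod 2).
  s_2 = 1 + 1 + 0 + 0 + 1 + 0 + 0 + 0 = 3 ≡ 1 (mod 2).
  s_3 = 1 + 0 + 0 + 0 + 1 + 1 + 0 + 0 = 3 ≡ 1 (mod 2).
  s_4 = 1 + 0 + 1 + 0 + 0 + 1 + 0 + 0 = 3 ≡ 1 (mod 2).
s = (0, 1, 1, 1)^T — this equals column 7 of H (binary 0111), so error is at position 7.
Correct: flip bit 7 of r = 110110010111000 to get c = 110110110111000.


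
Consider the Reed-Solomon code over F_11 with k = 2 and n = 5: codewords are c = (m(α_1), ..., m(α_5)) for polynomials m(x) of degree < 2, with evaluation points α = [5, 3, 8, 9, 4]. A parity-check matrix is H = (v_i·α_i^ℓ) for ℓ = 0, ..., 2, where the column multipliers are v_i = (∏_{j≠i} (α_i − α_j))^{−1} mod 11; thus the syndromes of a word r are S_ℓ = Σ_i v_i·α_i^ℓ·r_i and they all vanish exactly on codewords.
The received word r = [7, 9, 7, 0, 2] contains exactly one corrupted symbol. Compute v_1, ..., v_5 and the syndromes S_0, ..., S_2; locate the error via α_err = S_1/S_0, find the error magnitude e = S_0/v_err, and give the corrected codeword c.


S = (6, 8, 7), error at position 1, error magnitude e = 1, c = [6, 9, 7, 0, 2].

Step 1: column multipliers v_i = (∏_{j≠i}(α_i − α_j))^{−1} mod 11.
  i = 1 (α = 5): (5−3)(5−8)(5−9)(5−4) = 2·(−3)·(−4)·1 = 24 ≡ 2, so v_1 = 2^{−1} = 6 (mod 11).
  i = 2 (α = 3): (3−5)(3−8)(3−9)(3−4) = (−2)·(−5)·(−6)·(−1) = 60 ≡ 5, so v_2 = 5^{−1} = 9 (mod 11).
  i = 3 (α = 8): (8−5)(8−3)(8−9)(8−4) = 3·5·(−1)·4 = −60 ≡ 6, so v_3 = 6^{−1} = 2 (mod 11).
  i = 4 (α = 9): (9−5)(9−3)(9−8)(9−4) = 4·6·1·5 = 120 ≡ 10, so v_4 = 10^{−1} = 10 (mod 11).
  i = 5 (α = 4): (4−5)(4−3)(4−8)(4−9) = (−1)·1·(−4)·(−5) = −20 ≡ 2, so v_5 = 2^{−1} = 6 (mod 11).
  v = [6, 9, 2, 10, 6].
Step 2: syndromes of r = [7, 9, 7, 0, 2] (all sums mod 11).
  S_0 = Σ v_i r_i = 6·7 + 9·9 + 2·7 + 10·0 + 6·2 = 149 ≡ 6.
  S_1 = Σ v_i α_i r_i = 6·5·7 + 9·3·9 + 2·8·7 + 10·9·0 + 6·4·2 = 613 ≡ 8.
  α_i^2 mod 11 = [3, 9, 9, 4, 5].
  S_2 = Σ v_i α_i^2 r_i = 6·3·7 + 9·9·9 + 2·9·7 + 10·4·0 + 6·5·2 = 1041 ≡ 7.
  S = (6, 8, 7) ≠ 0, so r is not a codeword (an error is present).
Step 3: locate the error. For a single error e at position i, S_ℓ = v_i·e·α_i^ℓ, so α_err = S_1/S_0.
  S_0^{−1} = 6^{−1} = 2 (mod 11), so α_err = 8·2 = 16 ≡ 5 = α_1. Error position i = 1.
  Consistency check: S_2/S_1 = 7·7 = 49 ≡ 5 = α_err ✓ (single-error assumption holds).
Step 4: error magnitude e = S_0/v_1 = S_0·∏_{j≠1}(α_1 − α_j) = 6·2 = 12 ≡ 1 (mod 11).
Step 5: correct position 1: c_1 = r_1 − e = 7 − 1 ≡ 6 (mod 11). Hence c = [6, 9, 7, 0, 2].
  Check: interpolating c through the α_i gives m(x) = 8 + 4·x (degree < 2) with m(α_i) = c_i for every i, so c is indeed a codeword.


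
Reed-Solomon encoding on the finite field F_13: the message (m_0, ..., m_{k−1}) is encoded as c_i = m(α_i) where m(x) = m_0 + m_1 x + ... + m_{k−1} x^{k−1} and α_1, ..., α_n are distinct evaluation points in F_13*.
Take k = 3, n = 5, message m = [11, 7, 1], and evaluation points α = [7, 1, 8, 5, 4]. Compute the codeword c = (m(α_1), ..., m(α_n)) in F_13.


c = [5, 6, 1, 6, 3]

Message polynomial: m(x) = 11 + 7·x + 1·x^2 (mod 13).
For each evaluation point α_i, compute m(α_i) mod 13:
  α_1 = 7: Horner steps 1 → 1 → 5, so m(7) = 5.
  α_2 = 1: Horner steps 1 → 8 → 6, so m(1) = 6.
  α_3 = 8: Horner steps 1 → 2 → 1, so m(8) = 1.
  α_4 = 5: Horner steps 1 → 12 → 6, so m(5) = 6.
  α_5 = 4: Horner steps 1 → 11 → 3, so m(4) = 3.
Codeword c = [5, 6, 1, 6, 3] ∈ F_13^5.


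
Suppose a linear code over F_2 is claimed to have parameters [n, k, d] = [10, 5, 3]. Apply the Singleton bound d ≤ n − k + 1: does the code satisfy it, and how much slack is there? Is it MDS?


Singleton RHS = n − k + 1 = 6, slack = 3, bound satisfied, not MDS.

Singleton bound: d ≤ n − k + 1.
Here n = 10, k = 5, so n − k + 1 = 6.
Given d = 3, check d ≤ 6: YES.
Slack = (n − k + 1) − d = 3.
The code is NOT MDS (slack = 3 > 0).
Description: the claimed parameters are [10, 5, 3]_2; such a code would be non-MDS.


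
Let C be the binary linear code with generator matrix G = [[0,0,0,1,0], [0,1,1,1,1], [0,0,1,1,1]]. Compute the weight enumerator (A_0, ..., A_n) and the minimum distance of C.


Weight distribution: A_0 = 1, A_1 = 2, A_2 = 2, A_3 = 2, A_4 = 1. Minimum distance d = 1.

Enumerate all 2^3 = 8 messages m ∈ F_2^3.
For each, compute codeword c = mG in F_2^5, then tally its weight.
  m = 000 → c = 00000, weight = 0.
  m = 100 → c = 00010, weight = 1.
  m = 010 → c = 01111, weight = 4.
  m = 110 → c = 01101, weight = 3.
  m = 001 → c = 00111, weight = 3.
  m = 101 → c = 00101, weight = 2.
  m = 011 → c = 01000, weight = 1.
  m = 111 → c = 01010, weight = 2.
Tally weights:
  weight 0: 1 codewords.
  weight 1: 2 codewords.
  weight 2: 2 codewords.
  weight 3: 2 codewords.
  weight 4: 1 codewords.
Minimum distance d = smallest w > 0 with A_w > 0 = 1.
Sanity: Σ A_w = 8 = 2^3 = 8 ✓.


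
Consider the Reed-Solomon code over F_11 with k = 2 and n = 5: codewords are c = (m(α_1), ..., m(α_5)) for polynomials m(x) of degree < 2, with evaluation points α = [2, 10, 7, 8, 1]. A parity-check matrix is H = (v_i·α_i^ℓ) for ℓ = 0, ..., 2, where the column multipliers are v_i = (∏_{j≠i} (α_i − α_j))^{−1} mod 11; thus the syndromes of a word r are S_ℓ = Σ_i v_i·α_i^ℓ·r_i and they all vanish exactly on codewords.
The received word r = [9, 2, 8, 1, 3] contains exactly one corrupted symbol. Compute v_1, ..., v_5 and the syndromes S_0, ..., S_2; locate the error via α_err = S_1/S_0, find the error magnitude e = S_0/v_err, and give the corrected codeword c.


S = (1, 7, 5), error at position 3, error magnitude e = 2, c = [9, 2, 6, 1, 3].

Step 1: column multipliers v_i = (∏_{j≠i}(α_i − α_j))^{−1} mod 11.
  i = 1 (α = 2): (2−10)(2−7)(2−8)(2−1) = (−8)·(−5)·(−6)·1 = −240 ≡ 2, so v_1 = 2^{−1} = 6 (mod 11).
  i = 2 (α = 10): (10−2)(10−7)(10−8)(10−1) = 8·3·2·9 = 432 ≡ 3, so v_2 = 3^{−1} = 4 (mod 11).
  i = 3 (α = 7): (7−2)(7−10)(7−8)(7−1) = 5·(−3)·(−1)·6 = 90 ≡ 2, so v_3 = 2^{−1} = 6 (mod 11).
  i = 4 (α = 8): (8−2)(8−10)(8−7)(8−1) = 6·(−2)·1·7 = −84 ≡ 4, so v_4 = 4^{−1} = 3 (mod 11).
  i = 5 (α = 1): (1−2)(1−10)(1−7)(1−8) = (−1)·(−9)·(−6)·(−7) = 378 ≡ 4, so v_5 = 4^{−1} = 3 (mod 11).
  v = [6, 4, 6, 3, 3].
Step 2: syndromes of r = [9, 2, 8, 1, 3] (all sums mod 11).
  S_0 = Σ v_i r_i = 6·9 + 4·2 + 6·8 + 3·1 + 3·3 = 122 ≡ 1.
  S_1 = Σ v_i α_i r_i = 6·2·9 + 4·10·2 + 6·7·8 + 3·8·1 + 3·1·3 = 557 ≡ 7.
  α_i^2 mod 11 = [4, 1, 5, 9, 1].
  S_2 = Σ v_i α_i^2 r_i = 6·4·9 + 4·1·2 + 6·5·8 + 3·9·1 + 3·1·3 = 500 ≡ 5.
  S = (1, 7, 5) ≠ 0, so r is not a codeword (an error is present).
Step 3: locate the error. For a single error e at position i, S_ℓ = v_i·e·α_i^ℓ, so α_err = S_1/S_0.
  S_0^{−1} = 1^{−1} = 1 (mod 11), so α_err = 7·1 = 7 ≡ 7 = α_3. Error position i = 3.
  Consistency check: S_2/S_1 = 5·8 = 40 ≡ 7 = α_err ✓ (single-error assumption holds).
Step 4: error magnitude e = S_0/v_3 = S_0·∏_{j≠3}(α_3 − α_j) = 1·2 = 2 ≡ 2 (mod 11).
Step 5: correct position 3: c_3 = r_3 − e = 8 − 2 ≡ 6 (mod 11). Hence c = [9, 2, 6, 1, 3].
  Check: interpolating c through the α_i gives m(x) = 8 + 6·x (degree < 2) with m(α_i) = c_i for every i, so c is indeed a codeword.


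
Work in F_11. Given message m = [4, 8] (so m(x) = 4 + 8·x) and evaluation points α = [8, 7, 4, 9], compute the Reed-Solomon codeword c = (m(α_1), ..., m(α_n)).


c = [2, 5, 3, 10]

Message polynomial: m(x) = 4 + 8·x (mod 11).
For each evaluation point α_i, compute m(α_i) mod 11:
  α_1 = 8: Horner steps 8 → 2, so m(8) = 2.
  α_2 = 7: Horner steps 8 → 5, so m(7) = 5.
  α_3 = 4: Horner steps 8 → 3, so m(4) = 3.
  α_4 = 9: Horner steps 8 → 10, so m(9) = 10.
Codeword c = [2, 5, 3, 10] ∈ F_11^4.


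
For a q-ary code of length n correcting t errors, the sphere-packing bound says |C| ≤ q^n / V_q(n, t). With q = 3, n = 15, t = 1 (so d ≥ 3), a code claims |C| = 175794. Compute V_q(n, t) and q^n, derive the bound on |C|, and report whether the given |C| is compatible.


V_q(n, t) = 31, q^n = 14348907, Hamming bound = 462867, |C| = 175794 ≤ bound (satisfied).

Step 1: Compute V_q(n, t) = Σ_{j=0}^1 C(n, j) (q−1)^j.
  j = 0: C(15,0)·(2)^0 = 1·1 = 1.
  j = 1: C(15,1)·(2)^1 = 15·2 = 30.
  V_q(n, t) = 1 + 30 = 31.
Step 2: q^n = 3^15 = 14348907.
Step 3: Hamming bound ⌊q^n / V_q(n,t)⌋ = ⌊14348907/31⌋ = 462867.
Step 4: Compare |C| = 175794 to 462867: satisfied.
The claimed |C| lies below the Hamming bound.


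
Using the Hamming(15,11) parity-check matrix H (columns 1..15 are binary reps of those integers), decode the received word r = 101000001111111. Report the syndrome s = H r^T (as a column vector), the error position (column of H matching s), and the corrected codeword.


s = (1, 0, 1, 0)^T, error position = 10, corrected codeword c = 101000001011111

Compute s = H r^T mod 2 one row at a time:
  s_1 = 0 + 1 + 1 + 1 + 1 + 1 + 1 + 1 = 7 ≡ 1 (mod 2).
  s_2 = 0 + 0 + 0 + 0 + 1 + 1 + 1 + 1 = 4 ≡ 0 (mod 2).
  s_3 = 0 + 1 + 0 + 0 + 1 + 1 + 1 + 1 = 5 ≡ 1 (mod 2).
  s_4 = 1 + 1 + 0 + 0 + 1 + 1 + 1 + 1 = 6 ≡ 0 (mod 2).
s = (1, 0, 1, 0)^T — this equals column 10 of H (binary 1010), so error is at position 10.
Correct: flip bit 10 of r = 101000001111111 to get c = 101000001011111.


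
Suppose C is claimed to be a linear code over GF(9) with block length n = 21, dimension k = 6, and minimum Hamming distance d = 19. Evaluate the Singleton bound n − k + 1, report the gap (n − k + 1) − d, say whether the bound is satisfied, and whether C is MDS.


Singleton RHS = n − k + 1 = 16, slack = -3, bound violated (no such code; not MDS).

Singleton bound: d ≤ n − k + 1.
Here n = 21, k = 6, so n − k + 1 = 16.
Given d = 19, check d ≤ 16: NO.
Slack = (n − k + 1) − d = -3.
The slack is negative: d = 19 exceeds n − k + 1 = 16 by 3, so the Singleton bound is violated and no linear [21, 6, 19]_9 code can exist. In particular it is not MDS (MDS requires d = n − k + 1 exactly).
Description: the claimed parameters are [21, 6, 19]_9; such a code would be impossible (violates the Singleton bound).


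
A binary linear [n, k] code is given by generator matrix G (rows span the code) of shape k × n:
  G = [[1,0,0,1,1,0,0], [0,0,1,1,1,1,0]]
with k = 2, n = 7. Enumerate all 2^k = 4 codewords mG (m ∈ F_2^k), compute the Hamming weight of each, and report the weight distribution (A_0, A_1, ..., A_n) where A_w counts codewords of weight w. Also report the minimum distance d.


Weight distribution: A_0 = 1, A_3 = 2, A_4 = 1. Minimum distance d = 3.

Enumerate all 2^2 = 4 messages m ∈ F_2^2.
For each, compute codeword c = mG in F_2^7, then tally its weight.
  m = 00 → c = 0000000, weight = 0.
  m = 10 → c = 1001100, weight = 3.
  m = 01 → c = 0011110, weight = 4.
  m = 11 → c = 1010010, weight = 3.
Tally weights:
  weight 0: 1 codewords.
  weight 3: 2 codewords.
  weight 4: 1 codewords.
Minimum distance d = smallest w > 0 with A_w > 0 = 3.
Sanity: Σ A_w = 4 = 2^2 = 4 ✓.


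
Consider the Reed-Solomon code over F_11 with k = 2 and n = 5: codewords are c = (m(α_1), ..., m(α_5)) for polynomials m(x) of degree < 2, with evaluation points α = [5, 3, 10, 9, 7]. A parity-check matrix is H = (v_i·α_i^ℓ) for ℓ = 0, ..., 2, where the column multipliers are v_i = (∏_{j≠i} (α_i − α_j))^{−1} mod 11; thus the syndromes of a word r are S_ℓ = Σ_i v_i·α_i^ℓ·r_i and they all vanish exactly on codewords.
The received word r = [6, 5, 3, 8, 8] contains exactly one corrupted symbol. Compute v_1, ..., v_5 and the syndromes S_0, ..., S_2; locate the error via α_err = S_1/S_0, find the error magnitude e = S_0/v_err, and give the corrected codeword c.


S = (3, 10, 4), error at position 5, error magnitude e = 1, c = [6, 5, 3, 8, 7].

Step 1: column multipliers v_i = (∏_{j≠i}(α_i − α_j))^{−1} mod 11.
  i = 1 (α = 5): (5−3)(5−10)(5−9)(5−7) = 2·(−5)·(−4)·(−2) = −80 ≡ 8, so v_1 = 8^{−1} = 7 (mod 11).
  i = 2 (α = 3): (3−5)(3−10)(3−9)(3−7) = (−2)·(−7)·(−6)·(−4) = 336 ≡ 6, so v_2 = 6^{−1} = 2 (mod 11).
  i = 3 (α = 10): (10−5)(10−3)(10−9)(10−7) = 5·7·1·3 = 105 ≡ 6, so v_3 = 6^{−1} = 2 (mod 11).
  i = 4 (α = 9): (9−5)(9−3)(9−10)(9−7) = 4·6·(−1)·2 = −48 ≡ 7, so v_4 = 7^{−1} = 8 (mod 11).
  i = 5 (α = 7): (7−5)(7−3)(7−10)(7−9) = 2·4·(−3)·(−2) = 48 ≡ 4, so v_5 = 4^{−1} = 3 (mod 11).
  v = [7, 2, 2, 8, 3].
Step 2: syndromes of r = [6, 5, 3, 8, 8] (all sums mod 11).
  S_0 = Σ v_i r_i = 7·6 + 2·5 + 2·3 + 8·8 + 3·8 = 146 ≡ 3.
  S_1 = Σ v_i α_i r_i = 7·5·6 + 2·3·5 + 2·10·3 + 8·9·8 + 3·7·8 = 1044 ≡ 10.
  α_i^2 mod 11 = [3, 9, 1, 4, 5].
  S_2 = Σ v_i α_i^2 r_i = 7·3·6 + 2·9·5 + 2·1·3 + 8·4·8 + 3·5·8 = 598 ≡ 4.
  S = (3, 10, 4) ≠ 0, so r is not a codeword (an error is present).
Step 3: locate the error. For a single error e at position i, S_ℓ = v_i·e·α_i^ℓ, so α_err = S_1/S_0.
  S_0^{−1} = 3^{−1} = 4 (mod 11), so α_err = 10·4 = 40 ≡ 7 = α_5. Error position i = 5.
  Consistency check: S_2/S_1 = 4·10 = 40 ≡ 7 = α_err ✓ (single-error assumption holds).
Step 4: error magnitude e = S_0/v_5 = S_0·∏_{j≠5}(α_5 − α_j) = 3·4 = 12 ≡ 1 (mod 11).
Step 5: correct position 5: c_5 = r_5 − e = 8 − 1 ≡ 7 (mod 11). Hence c = [6, 5, 3, 8, 7].
  Check: interpolating c through the α_i gives m(x) = 9 + 6·x (degree < 2) with m(α_i) = c_i for every i, so c is indeed a codeword.


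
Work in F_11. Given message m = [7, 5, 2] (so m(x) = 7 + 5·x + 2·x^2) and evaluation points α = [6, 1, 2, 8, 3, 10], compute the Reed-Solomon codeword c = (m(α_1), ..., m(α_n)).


c = [10, 3, 3, 10, 7, 4]

Message polynomial: m(x) = 7 + 5·x + 2·x^2 (mod 11).
For each evaluation point α_i, compute m(α_i) mod 11:
  α_1 = 6: Horner steps 2 → 6 → 10, so m(6) = 10.
  α_2 = 1: Horner steps 2 → 7 → 3, so m(1) = 3.
  α_3 = 2: Horner steps 2 → 9 → 3, so m(2) = 3.
  α_4 = 8: Horner steps 2 → 10 → 10, so m(8) = 10.
  α_5 = 3: Horner steps 2 → 0 → 7, so m(3) = 7.
  α_6 = 10: Horner steps 2 → 3 → 4, so m(10) = 4.
Codeword c = [10, 3, 3, 10, 7, 4] ∈ F_11^6.


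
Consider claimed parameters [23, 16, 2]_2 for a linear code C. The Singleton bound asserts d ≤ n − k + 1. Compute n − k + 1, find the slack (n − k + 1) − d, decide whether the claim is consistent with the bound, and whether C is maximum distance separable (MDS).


Singleton RHS = n − k + 1 = 8, slack = 6, bound satisfied, not MDS.

Singleton bound: d ≤ n − k + 1.
Here n = 23, k = 16, so n − k + 1 = 8.
Given d = 2, check d ≤ 8: YES.
Slack = (n − k + 1) − d = 6.
The code is NOT MDS (slack = 6 > 0).
Description: the claimed parameters are [23, 16, 2]_2; such a code would be non-MDS.


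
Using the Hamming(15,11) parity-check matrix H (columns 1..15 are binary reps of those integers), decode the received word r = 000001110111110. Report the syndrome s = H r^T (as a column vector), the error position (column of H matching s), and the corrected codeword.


s = (0, 1, 1, 1)^T, error position = 7, corrected codeword c = 000001010111110

Compute s = H r^T mod 2 one row at a time:
  s_1 = 1 + 0 + 1 + 1 + 1 + 1 + 1 + 0 = 6 ≡ 0 (mod 2).
  s_2 = 0 + 0 + 1 + 1 + 1 + 1 + 1 + 0 = 5 ≡ 1 (mod 2).
  s_3 = 0 + 0 + 1 + 1 + 1 + 1 + 1 + 0 = 5 ≡ 1 (mod 2).
  s_4 = 0 + 0 + 0 + 1 + 0 + 1 + 1 + 0 = 3 ≡ 1 (mod 2).
s = (0, 1, 1, 1)^T — this equals column 7 of H (binary 0111), so error is at position 7.
Correct: flip bit 7 of r = 000001110111110 to get c = 000001010111110.


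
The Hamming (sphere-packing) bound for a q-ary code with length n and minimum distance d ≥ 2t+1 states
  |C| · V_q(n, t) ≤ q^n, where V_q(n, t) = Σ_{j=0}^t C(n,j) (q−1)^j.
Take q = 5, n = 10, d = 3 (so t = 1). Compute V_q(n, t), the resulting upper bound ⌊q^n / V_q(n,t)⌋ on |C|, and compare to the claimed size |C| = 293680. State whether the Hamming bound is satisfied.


V_q(n, t) = 41, q^n = 9765625, Hamming bound = 238185, |C| = 293680 > bound (violated).

Step 1: Compute V_q(n, t) = Σ_{j=0}^1 C(n, j) (q−1)^j.
  j = 0: C(10,0)·(4)^0 = 1·1 = 1.
  j = 1: C(10,1)·(4)^1 = 10·4 = 40.
  V_q(n, t) = 1 + 40 = 41.
Step 2: q^n = 5^10 = 9765625.
Step 3: Hamming bound ⌊q^n / V_q(n,t)⌋ = ⌊9765625/41⌋ = 238185.
Step 4: Compare |C| = 293680 to 238185: violated.
The claimed |C| lies above the Hamming bound, so no 5-ary code of length 10 with d ≥ 3 can have 293680 codewords.


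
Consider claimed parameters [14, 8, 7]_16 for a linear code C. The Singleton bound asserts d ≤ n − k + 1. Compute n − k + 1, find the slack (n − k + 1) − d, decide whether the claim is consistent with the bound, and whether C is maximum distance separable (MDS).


Singleton RHS = n − k + 1 = 7, slack = 0, bound satisfied, MDS.

Singleton bound: d ≤ n − k + 1.
Here n = 14, k = 8, so n − k + 1 = 7.
Given d = 7, check d ≤ 7: YES.
Slack = (n − k + 1) − d = 0.
The code is MDS (slack = 0).
Description: the claimed parameters are [14, 8, 7]_16; such a code would be MDS (meets Singleton bound).
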